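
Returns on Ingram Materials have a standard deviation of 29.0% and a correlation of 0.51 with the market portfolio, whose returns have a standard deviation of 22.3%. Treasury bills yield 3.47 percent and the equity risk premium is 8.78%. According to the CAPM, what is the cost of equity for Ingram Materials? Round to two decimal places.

β = ρ × σ_i / σ_m = 0.51 × 29.0% / 22.3% = 0.6632
E(R) = 3.47% + 0.6632 × 8.78% = 9.29%

9.29%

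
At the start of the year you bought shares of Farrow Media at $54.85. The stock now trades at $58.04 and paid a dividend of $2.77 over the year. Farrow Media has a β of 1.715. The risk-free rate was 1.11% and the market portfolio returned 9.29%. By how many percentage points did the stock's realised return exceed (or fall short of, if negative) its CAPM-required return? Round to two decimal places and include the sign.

Realised HPR = (P1 + D1 − P0) / P0 = (58.04 + 2.77 − 54.85) / 54.85 = 5.96 / 54.85 = 10.8660%
MRP = 9.29% − 1.11% = 8.18%
CAPM required = R_f + β·MRP = 1.11% + 1.715 × 8.18% = 15.13870%
α = realised − required = 10.8660% − 15.13870% = -4.27%

-4.27%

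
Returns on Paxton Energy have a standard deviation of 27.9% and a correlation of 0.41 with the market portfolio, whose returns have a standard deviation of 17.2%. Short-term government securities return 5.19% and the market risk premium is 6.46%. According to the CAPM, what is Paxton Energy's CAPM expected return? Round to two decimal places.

9.49%

β = ρ × σ_i / σ_m = 0.41 × 27.9% / 17.2% = 0.6651
E(R) = 5.19% + 0.6651 × 6.46% = 9.49%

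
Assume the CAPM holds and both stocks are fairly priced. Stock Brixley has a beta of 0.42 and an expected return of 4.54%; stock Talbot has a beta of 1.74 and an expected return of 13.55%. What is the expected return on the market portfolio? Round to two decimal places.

8.50%

Both satisfy E(R) = R_f + β·MRP, so the slope of the SML is
MRP = (13.55% − 4.54%) / (1.74 − 0.42) = 9.01% / 1.32 = 6.8258%
R_f = E(R_Brixley) − β_Brixley·MRP = 4.54% − 0.42 × 6.8258% = 1.6732%
E(R_m) = R_f + MRP = 1.6732% + 6.8258% = 8.50%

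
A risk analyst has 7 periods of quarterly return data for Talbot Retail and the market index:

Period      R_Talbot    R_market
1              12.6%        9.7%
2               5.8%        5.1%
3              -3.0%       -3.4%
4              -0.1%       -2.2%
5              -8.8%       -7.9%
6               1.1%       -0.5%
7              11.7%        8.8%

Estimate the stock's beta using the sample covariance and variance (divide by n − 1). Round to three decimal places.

Mean R_i = (12.6 + 5.8 − 3.0 − 0.1 − 8.8 + 1.1 + 11.7) / 7 = 2.7571%
Mean R_m = (9.7 + 5.1 − 3.4 − 2.2 − 7.9 − 0.5 + 8.8) / 7 = 1.3714%
Σ(R_i − R̄_i)(R_m − R̄_m) = 307.6814  ⇒  Cov = 307.6814 / 6 = 51.2802
Σ(R_m − R̄_m)² = 263.4343  ⇒  Var(R_m) = 263.4343 / 6 = 43.9057
β = Cov / Var(R_m) = 51.2802 / 43.9057 = 1.1680

1.168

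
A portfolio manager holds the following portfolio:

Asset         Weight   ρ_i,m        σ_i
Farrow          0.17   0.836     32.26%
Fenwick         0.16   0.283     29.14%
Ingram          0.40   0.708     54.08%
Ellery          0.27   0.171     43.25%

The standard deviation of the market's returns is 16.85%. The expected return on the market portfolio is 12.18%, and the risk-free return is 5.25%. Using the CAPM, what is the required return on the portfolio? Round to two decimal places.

β_Farrow = 0.836 × 32.26% / 16.85% = 1.6006
β_Fenwick = 0.283 × 29.14% / 16.85% = 0.4894
β_Ingram = 0.708 × 54.08% / 16.85% = 2.2723
β_Ellery = 0.171 × 43.25% / 16.85% = 0.4389
β_P = Σ w_i β_i = 0.17×1.6006 + 0.16×0.4894 + 0.40×2.2723 + 0.27×0.4389 = 1.3778
MRP = 12.18% − 5.25% = 6.93%
E(R_P) = R_f + β_P × MRP = 5.25% + 1.3778 × 6.93% = 14.80%

14.80%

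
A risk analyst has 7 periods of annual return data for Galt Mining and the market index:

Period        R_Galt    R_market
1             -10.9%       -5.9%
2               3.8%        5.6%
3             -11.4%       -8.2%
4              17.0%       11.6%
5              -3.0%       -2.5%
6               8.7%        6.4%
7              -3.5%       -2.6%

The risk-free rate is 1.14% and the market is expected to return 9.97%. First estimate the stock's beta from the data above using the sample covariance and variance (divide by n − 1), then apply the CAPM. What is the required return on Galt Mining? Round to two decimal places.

13.54%

Mean R_i = (-10.9 + 3.8 − 11.4 + 17.0 − 3.0 + 8.7 − 3.5) / 7 = 0.1000%
Mean R_m = (-5.9 + 5.6 − 8.2 + 11.6 − 2.5 + 6.4 − 2.6) / 7 = 0.6286%
Σ(R_i − R̄_i)(R_m − R̄_m) = 448.1100  ⇒  Cov = 448.1100 / 6 = 74.6850
Σ(R_m − R̄_m)² = 319.1743  ⇒  Var(R_m) = 319.1743 / 6 = 53.1957
β = Cov / Var(R_m) = 74.6850 / 53.1957 = 1.4040
MRP = 9.97% − 1.14% = 8.83%
E(R) = R_f + β × MRP = 1.14% + 1.4040 × 8.83% = 13.54%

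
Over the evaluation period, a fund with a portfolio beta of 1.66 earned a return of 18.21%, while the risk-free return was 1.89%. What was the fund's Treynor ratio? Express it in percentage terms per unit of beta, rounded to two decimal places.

Treynor = (R_P − R_f) / β_P = (18.21% − 1.89%) / 1.6600 = 16.32% / 1.6600 = 9.83%

9.83%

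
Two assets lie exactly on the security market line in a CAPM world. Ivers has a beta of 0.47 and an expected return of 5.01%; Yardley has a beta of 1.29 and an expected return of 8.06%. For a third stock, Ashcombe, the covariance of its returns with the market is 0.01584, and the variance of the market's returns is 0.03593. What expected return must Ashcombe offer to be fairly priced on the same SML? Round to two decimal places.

MRP = (8.06% − 5.01%) / (1.29 − 0.47) = 3.7195%
R_f = 5.01% − 0.47 × 3.7195% = 3.2618%
β_Ashcombe = Cov / Var(R_m) = 0.01584 / 0.03593 = 0.4409
E(R_Ashcombe) = R_f + β × MRP = 3.2618% + 0.4409 × 3.7195% = 4.90%

4.90%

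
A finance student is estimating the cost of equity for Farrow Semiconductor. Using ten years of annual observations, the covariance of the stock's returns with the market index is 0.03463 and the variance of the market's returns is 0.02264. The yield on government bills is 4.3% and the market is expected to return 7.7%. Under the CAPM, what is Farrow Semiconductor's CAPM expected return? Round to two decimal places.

9.50%

β = Cov(R_i, R_m) / Var(R_m) = 0.03463 / 0.02264 = 1.5296
MRP = 7.7% − 4.3% = 3.40%
E(R) = R_f + β × MRP = 4.3% + 1.5296 × 3.4% = 9.50%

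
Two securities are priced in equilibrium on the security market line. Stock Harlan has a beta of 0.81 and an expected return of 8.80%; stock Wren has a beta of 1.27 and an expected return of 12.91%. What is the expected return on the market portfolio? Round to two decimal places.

Both satisfy E(R) = R_f + β·MRP, so the slope of the SML is
MRP = (12.91% − 8.80%) / (1.27 − 0.81) = 4.11% / 0.46 = 8.9348%
R_f = E(R_Harlan) − β_Harlan·MRP = 8.80% − 0.81 × 8.9348% = 1.5628%
E(R_m) = R_f + MRP = 1.5628% + 8.9348% = 10.50%

10.50%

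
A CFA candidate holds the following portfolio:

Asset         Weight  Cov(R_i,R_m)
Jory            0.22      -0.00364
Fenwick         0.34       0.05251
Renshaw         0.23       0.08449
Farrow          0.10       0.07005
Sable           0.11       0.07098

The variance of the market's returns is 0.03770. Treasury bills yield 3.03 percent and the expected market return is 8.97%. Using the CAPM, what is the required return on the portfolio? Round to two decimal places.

11.11%

β_Jory = -0.00364 / 0.03770 = -0.0966
β_Fenwick = 0.05251 / 0.03770 = 1.3928
β_Renshaw = 0.08449 / 0.03770 = 2.2411
β_Farrow = 0.07005 / 0.03770 = 1.8581
β_Sable = 0.07098 / 0.03770 = 1.8828
β_P = Σ w_i β_i = 0.22×-0.0966 + 0.34×1.3928 + 0.23×2.2411 + 0.10×1.8581 + 0.11×1.8828 = 1.3607
MRP = 8.97% − 3.03% = 5.94%
E(R_P) = R_f + β_P × MRP = 3.03% + 1.3607 × 5.94% = 11.11%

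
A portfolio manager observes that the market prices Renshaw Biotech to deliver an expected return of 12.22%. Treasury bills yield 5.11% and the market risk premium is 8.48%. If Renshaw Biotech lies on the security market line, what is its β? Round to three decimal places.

0.838

β = (E(R) − R_f) / MRP = (12.22% − 5.11%) / 8.48% = 7.11% / 8.48% = 0.838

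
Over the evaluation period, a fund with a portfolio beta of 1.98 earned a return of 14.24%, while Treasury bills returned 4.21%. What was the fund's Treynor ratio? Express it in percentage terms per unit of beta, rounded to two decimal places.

5.07%

Treynor = (R_P − R_f) / β_P = (14.24% − 4.21%) / 1.9800 = 10.03% / 1.9800 = 5.07%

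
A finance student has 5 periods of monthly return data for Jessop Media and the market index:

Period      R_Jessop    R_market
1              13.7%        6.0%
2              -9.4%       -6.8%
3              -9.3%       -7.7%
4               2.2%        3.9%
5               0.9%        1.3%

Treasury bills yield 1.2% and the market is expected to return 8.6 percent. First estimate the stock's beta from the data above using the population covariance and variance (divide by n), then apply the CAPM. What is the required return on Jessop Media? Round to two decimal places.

11.91%

Mean R_i = (13.7 − 9.4 − 9.3 + 2.2 + 0.9) / 5 = -0.3800%
Mean R_m = (6.0 − 6.8 − 7.7 + 3.9 + 1.3) / 5 = -0.6600%
Σ(R_i − R̄_i)(R_m − R̄_m) = 226.2260  ⇒  Cov = 226.2260 / 5 = 45.2452
Σ(R_m − R̄_m)² = 156.2520  ⇒  Var(R_m) = 156.2520 / 5 = 31.2504
β = Cov / Var(R_m) = 45.2452 / 31.2504 = 1.4478
MRP = 8.6% − 1.2% = 7.40%
E(R) = R_f + β × MRP = 1.2% + 1.4478 × 7.4% = 11.91%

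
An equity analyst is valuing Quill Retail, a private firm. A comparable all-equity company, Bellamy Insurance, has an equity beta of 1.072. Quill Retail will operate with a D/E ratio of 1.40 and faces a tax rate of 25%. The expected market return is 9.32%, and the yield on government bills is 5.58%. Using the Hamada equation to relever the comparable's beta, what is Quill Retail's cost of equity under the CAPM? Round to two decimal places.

13.80%

β_L = β_U × [1 + (1 − t)(D/E)] = 1.072 × [1 + (1 − 0.25) × 1.40]
    = 1.072 × [1 + 0.75 × 1.40] = 1.072 × 2.0500 = 2.1976
MRP = 9.32% − 5.58% = 3.74%
E(R) = R_f + β_L × MRP = 5.58% + 2.1976 × 3.74% = 13.80%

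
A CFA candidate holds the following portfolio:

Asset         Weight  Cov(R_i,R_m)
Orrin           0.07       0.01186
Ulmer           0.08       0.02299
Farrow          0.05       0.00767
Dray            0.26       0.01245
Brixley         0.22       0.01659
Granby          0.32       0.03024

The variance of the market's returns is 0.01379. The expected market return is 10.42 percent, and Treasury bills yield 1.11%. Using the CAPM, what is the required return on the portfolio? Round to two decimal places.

β_Orrin = 0.01186 / 0.01379 = 0.8600
β_Ulmer = 0.02299 / 0.01379 = 1.6672
β_Farrow = 0.00767 / 0.01379 = 0.5562
β_Dray = 0.01245 / 0.01379 = 0.9028
β_Brixley = 0.01659 / 0.01379 = 1.2030
β_Granby = 0.03024 / 0.01379 = 2.1929
β_P = Σ w_i β_i = 0.07×0.8600 + 0.08×1.6672 + 0.05×0.5562 + 0.26×0.9028 + 0.22×1.2030 + 0.32×2.1929 = 1.4225
MRP = 10.42% − 1.11% = 9.31%
E(R_P) = R_f + β_P × MRP = 1.11% + 1.4225 × 9.31% = 14.35%

14.35%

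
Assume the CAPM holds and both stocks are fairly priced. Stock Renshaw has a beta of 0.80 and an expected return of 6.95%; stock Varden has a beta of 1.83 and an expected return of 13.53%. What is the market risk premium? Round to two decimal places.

Both satisfy E(R) = R_f + β·MRP, so the slope of the SML is
MRP = (13.53% − 6.95%) / (1.83 − 0.80) = 6.58% / 1.03 = 6.3883%

6.39%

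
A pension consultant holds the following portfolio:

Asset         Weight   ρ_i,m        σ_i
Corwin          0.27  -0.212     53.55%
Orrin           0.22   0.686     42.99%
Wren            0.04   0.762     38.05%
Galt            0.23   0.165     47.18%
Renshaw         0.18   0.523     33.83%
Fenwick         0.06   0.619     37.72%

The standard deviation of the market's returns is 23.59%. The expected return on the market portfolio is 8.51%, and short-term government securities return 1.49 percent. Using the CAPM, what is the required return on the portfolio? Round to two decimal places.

4.75%

β_Corwin = -0.212 × 53.55% / 23.59% = -0.4812
β_Orrin = 0.686 × 42.99% / 23.59% = 1.2502
β_Wren = 0.762 × 38.05% / 23.59% = 1.2291
β_Galt = 0.165 × 47.18% / 23.59% = 0.3300
β_Renshaw = 0.523 × 33.83% / 23.59% = 0.7500
β_Fenwick = 0.619 × 37.72% / 23.59% = 0.9898
β_P = Σ w_i β_i = 0.27×-0.4812 + 0.22×1.2502 + 0.04×1.2291 + 0.23×0.3300 + 0.18×0.7500 + 0.06×0.9898 = 0.4646
MRP = 8.51% − 1.49% = 7.02%
E(R_P) = R_f + β_P × MRP = 1.49% + 0.4646 × 7.02% = 4.75%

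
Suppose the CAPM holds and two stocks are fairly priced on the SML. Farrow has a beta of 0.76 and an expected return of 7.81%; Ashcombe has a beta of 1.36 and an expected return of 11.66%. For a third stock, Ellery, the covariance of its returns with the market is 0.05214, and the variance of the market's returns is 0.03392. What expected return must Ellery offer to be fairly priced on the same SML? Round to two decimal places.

12.80%

MRP = (11.66% − 7.81%) / (1.36 − 0.76) = 6.4167%
R_f = 7.81% − 0.76 × 6.4167% = 2.9333%
β_Ellery = Cov / Var(R_m) = 0.05214 / 0.03392 = 1.5371
E(R_Ellery) = R_f + β × MRP = 2.9333% + 1.5371 × 6.4167% = 12.80%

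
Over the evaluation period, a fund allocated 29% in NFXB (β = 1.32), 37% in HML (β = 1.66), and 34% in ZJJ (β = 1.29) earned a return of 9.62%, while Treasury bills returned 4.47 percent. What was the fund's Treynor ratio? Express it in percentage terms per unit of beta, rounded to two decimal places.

β_P = 0.29×1.32 + 0.37×1.66 + 0.34×1.29 = 1.4356
Treynor = (R_P − R_f) / β_P = (9.62% − 4.47%) / 1.4356 = 5.15% / 1.4356 = 3.59%

3.59%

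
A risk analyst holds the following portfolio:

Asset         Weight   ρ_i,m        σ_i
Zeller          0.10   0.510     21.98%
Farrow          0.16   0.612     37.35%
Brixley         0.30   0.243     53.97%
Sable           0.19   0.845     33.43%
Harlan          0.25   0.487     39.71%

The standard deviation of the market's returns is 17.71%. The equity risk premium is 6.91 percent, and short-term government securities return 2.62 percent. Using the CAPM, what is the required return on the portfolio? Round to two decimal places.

β_Zeller = 0.510 × 21.98% / 17.71% = 0.6330
β_Farrow = 0.612 × 37.35% / 17.71% = 1.2907
β_Brixley = 0.243 × 53.97% / 17.71% = 0.7405
β_Sable = 0.845 × 33.43% / 17.71% = 1.5951
β_Harlan = 0.487 × 39.71% / 17.71% = 1.0920
β_P = Σ w_i β_i = 0.10×0.6330 + 0.16×1.2907 + 0.30×0.7405 + 0.19×1.5951 + 0.25×1.0920 = 1.0680
E(R_P) = R_f + β_P × MRP = 2.62% + 1.0680 × 6.91% = 10.00%

10.00%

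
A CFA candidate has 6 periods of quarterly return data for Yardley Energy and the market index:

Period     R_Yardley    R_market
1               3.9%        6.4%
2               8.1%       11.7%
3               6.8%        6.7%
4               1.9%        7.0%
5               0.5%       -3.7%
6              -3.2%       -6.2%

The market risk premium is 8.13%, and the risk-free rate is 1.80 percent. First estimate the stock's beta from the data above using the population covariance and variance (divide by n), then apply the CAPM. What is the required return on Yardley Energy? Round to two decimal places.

Mean R_i = (3.9 + 8.1 + 6.8 + 1.9 + 0.5 − 3.2) / 6 = 3.0000%
Mean R_m = (6.4 + 11.7 + 6.7 + 7.0 − 3.7 − 6.2) / 6 = 3.6500%
Σ(R_i − R̄_i)(R_m − R̄_m) = 130.8800  ⇒  Cov = 130.8800 / 6 = 21.8133
Σ(R_m − R̄_m)² = 243.9350  ⇒  Var(R_m) = 243.9350 / 6 = 40.6558
β = Cov / Var(R_m) = 21.8133 / 40.6558 = 0.5365
E(R) = R_f + β × MRP = 1.80% + 0.5365 × 8.13% = 6.16%

6.16%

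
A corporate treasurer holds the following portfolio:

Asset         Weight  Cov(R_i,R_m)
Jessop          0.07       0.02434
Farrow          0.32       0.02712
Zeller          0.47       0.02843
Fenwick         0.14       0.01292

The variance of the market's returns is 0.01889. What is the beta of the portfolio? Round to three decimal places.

β_Jessop = 0.02434 / 0.01889 = 1.2885
β_Farrow = 0.02712 / 0.01889 = 1.4357
β_Zeller = 0.02843 / 0.01889 = 1.5050
β_Fenwick = 0.01292 / 0.01889 = 0.6840
β_P = Σ w_i β_i = 0.07×1.2885 + 0.32×1.4357 + 0.47×1.5050 + 0.14×0.6840 = 1.3527

1.353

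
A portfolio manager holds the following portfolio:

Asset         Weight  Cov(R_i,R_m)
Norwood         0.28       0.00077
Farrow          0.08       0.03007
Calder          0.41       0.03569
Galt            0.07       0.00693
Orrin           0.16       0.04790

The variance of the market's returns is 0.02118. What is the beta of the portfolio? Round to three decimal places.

1.199

β_Norwood = 0.00077 / 0.02118 = 0.0364
β_Farrow = 0.03007 / 0.02118 = 1.4197
β_Calder = 0.03569 / 0.02118 = 1.6851
β_Galt = 0.00693 / 0.02118 = 0.3272
β_Orrin = 0.04790 / 0.02118 = 2.2616
β_P = Σ w_i β_i = 0.28×0.0364 + 0.08×1.4197 + 0.41×1.6851 + 0.07×0.3272 + 0.16×2.2616 = 1.1994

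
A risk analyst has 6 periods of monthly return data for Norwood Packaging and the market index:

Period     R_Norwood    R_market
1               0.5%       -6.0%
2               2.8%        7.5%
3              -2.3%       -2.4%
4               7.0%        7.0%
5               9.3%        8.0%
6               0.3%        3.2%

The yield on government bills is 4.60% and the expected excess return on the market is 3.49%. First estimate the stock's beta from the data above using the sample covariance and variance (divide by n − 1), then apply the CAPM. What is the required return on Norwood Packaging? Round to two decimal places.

Mean R_i = (0.5 + 2.8 − 2.3 + 7.0 + 9.3 + 0.3) / 6 = 2.9333%
Mean R_m = (-6.0 + 7.5 − 2.4 + 7.0 + 8.0 + 3.2) / 6 = 2.8833%
Σ(R_i − R̄_i)(R_m − R̄_m) = 97.1333  ⇒  Cov = 97.1333 / 5 = 19.4267
Σ(R_m − R̄_m)² = 171.3683  ⇒  Var(R_m) = 171.3683 / 5 = 34.2737
β = Cov / Var(R_m) = 19.4267 / 34.2737 = 0.5668
E(R) = R_f + β × MRP = 4.60% + 0.5668 × 3.49% = 6.58%

6.58%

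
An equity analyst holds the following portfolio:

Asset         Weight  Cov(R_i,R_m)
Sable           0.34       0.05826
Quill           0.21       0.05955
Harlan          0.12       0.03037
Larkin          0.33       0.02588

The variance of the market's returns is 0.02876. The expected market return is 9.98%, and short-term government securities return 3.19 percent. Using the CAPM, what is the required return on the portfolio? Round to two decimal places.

β_Sable = 0.05826 / 0.02876 = 2.0257
β_Quill = 0.05955 / 0.02876 = 2.0706
β_Harlan = 0.03037 / 0.02876 = 1.0560
β_Larkin = 0.02588 / 0.02876 = 0.8999
β_P = Σ w_i β_i = 0.34×2.0257 + 0.21×2.0706 + 0.12×1.0560 + 0.33×0.8999 = 1.5473
MRP = 9.98% − 3.19% = 6.79%
E(R_P) = R_f + β_P × MRP = 3.19% + 1.5473 × 6.79% = 13.70%

13.70%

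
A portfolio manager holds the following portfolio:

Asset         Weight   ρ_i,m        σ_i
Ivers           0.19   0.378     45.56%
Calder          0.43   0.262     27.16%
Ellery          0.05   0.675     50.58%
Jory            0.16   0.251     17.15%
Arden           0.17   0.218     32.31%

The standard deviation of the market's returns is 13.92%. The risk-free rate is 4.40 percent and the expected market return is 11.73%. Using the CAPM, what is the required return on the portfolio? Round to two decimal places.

9.63%

β_Ivers = 0.378 × 45.56% / 13.92% = 1.2372
β_Calder = 0.262 × 27.16% / 13.92% = 0.5112
β_Ellery = 0.675 × 50.58% / 13.92% = 2.4527
β_Jory = 0.251 × 17.15% / 13.92% = 0.3092
β_Arden = 0.218 × 32.31% / 13.92% = 0.5060
β_P = Σ w_i β_i = 0.19×1.2372 + 0.43×0.5112 + 0.05×2.4527 + 0.16×0.3092 + 0.17×0.5060 = 0.7130
MRP = 11.73% − 4.40% = 7.33%
E(R_P) = R_f + β_P × MRP = 4.40% + 0.7130 × 7.33% = 9.63%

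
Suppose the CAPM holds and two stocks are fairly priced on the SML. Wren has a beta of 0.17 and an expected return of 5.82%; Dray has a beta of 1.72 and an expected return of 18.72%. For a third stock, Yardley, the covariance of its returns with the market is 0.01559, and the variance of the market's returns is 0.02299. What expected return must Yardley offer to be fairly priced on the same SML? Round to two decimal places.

10.05%

MRP = (18.72% − 5.82%) / (1.72 − 0.17) = 8.3226%
R_f = 5.82% − 0.17 × 8.3226% = 4.4052%
β_Yardley = Cov / Var(R_m) = 0.01559 / 0.02299 = 0.6781
E(R_Yardley) = R_f + β × MRP = 4.4052% + 0.6781 × 8.3226% = 10.05%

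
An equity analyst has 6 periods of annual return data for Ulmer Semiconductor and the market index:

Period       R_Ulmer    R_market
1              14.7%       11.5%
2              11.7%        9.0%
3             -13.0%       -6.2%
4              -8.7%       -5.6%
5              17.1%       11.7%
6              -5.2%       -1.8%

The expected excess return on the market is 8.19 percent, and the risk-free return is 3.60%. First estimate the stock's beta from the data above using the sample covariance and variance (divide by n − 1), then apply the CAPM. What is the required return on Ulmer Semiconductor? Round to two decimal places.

16.18%

Mean R_i = (14.7 + 11.7 − 13.0 − 8.7 + 17.1 − 5.2) / 6 = 2.7667%
Mean R_m = (11.5 + 9.0 − 6.2 − 5.6 + 11.7 − 1.8) / 6 = 3.1000%
Σ(R_i − R̄_i)(R_m − R̄_m) = 561.6400  ⇒  Cov = 561.6400 / 5 = 112.3280
Σ(R_m − R̄_m)² = 365.5200  ⇒  Var(R_m) = 365.5200 / 5 = 73.1040
β = Cov / Var(R_m) = 112.3280 / 73.1040 = 1.5366
E(R) = R_f + β × MRP = 3.60% + 1.5366 × 8.19% = 16.18%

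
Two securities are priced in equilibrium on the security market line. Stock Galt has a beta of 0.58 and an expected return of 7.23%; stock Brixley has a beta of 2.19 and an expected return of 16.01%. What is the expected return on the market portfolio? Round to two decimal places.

9.52%

Both satisfy E(R) = R_f + β·MRP, so the slope of the SML is
MRP = (16.01% − 7.23%) / (2.19 − 0.58) = 8.78% / 1.61 = 5.4534%
R_f = E(R_Galt) − β_Galt·MRP = 7.23% − 0.58 × 5.4534% = 4.0670%
E(R_m) = R_f + MRP = 4.0670% + 5.4534% = 9.52%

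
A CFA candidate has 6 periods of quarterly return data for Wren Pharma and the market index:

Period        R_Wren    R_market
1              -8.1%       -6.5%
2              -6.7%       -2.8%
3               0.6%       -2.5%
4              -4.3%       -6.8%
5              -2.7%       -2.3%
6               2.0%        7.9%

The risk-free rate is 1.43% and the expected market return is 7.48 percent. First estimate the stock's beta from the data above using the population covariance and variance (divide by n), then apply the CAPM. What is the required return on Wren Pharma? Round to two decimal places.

4.82%

Mean R_i = (-8.1 − 6.7 + 0.6 − 4.3 − 2.7 + 2.0) / 6 = -3.2000%
Mean R_m = (-6.5 − 2.8 − 2.5 − 6.8 − 2.3 + 7.9) / 6 = -2.1667%
Σ(R_i − R̄_i)(R_m − R̄_m) = 79.5600  ⇒  Cov = 79.5600 / 6 = 13.2600
Σ(R_m − R̄_m)² = 142.1133  ⇒  Var(R_m) = 142.1133 / 6 = 23.6856
β = Cov / Var(R_m) = 13.2600 / 23.6856 = 0.5598
MRP = 7.48% − 1.43% = 6.05%
E(R) = R_f + β × MRP = 1.43% + 0.5598 × 6.05% = 4.82%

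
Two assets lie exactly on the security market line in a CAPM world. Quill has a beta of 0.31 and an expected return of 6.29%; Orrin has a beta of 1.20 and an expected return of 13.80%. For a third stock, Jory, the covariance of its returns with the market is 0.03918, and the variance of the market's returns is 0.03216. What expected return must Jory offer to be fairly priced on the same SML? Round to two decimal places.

13.95%

MRP = (13.80% − 6.29%) / (1.20 − 0.31) = 8.4382%
R_f = 6.29% − 0.31 × 8.4382% = 3.6742%
β_Jory = Cov / Var(R_m) = 0.03918 / 0.03216 = 1.2183
E(R_Jory) = R_f + β × MRP = 3.6742% + 1.2183 × 8.4382% = 13.95%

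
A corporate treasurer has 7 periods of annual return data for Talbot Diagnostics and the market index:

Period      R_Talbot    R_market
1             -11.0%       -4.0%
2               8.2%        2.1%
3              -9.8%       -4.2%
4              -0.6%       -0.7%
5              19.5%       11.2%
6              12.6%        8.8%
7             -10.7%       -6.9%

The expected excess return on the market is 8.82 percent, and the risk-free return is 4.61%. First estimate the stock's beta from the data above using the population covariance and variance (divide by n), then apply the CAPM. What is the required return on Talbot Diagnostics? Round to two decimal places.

20.13%

Mean R_i = (-11.0 + 8.2 − 9.8 − 0.6 + 19.5 + 12.6 − 10.7) / 7 = 1.1714%
Mean R_m = (-4.0 + 2.1 − 4.2 − 0.7 + 11.2 + 8.8 − 6.9) / 7 = 0.9000%
Σ(R_i − R̄_i)(R_m − R̄_m) = 498.5300  ⇒  Cov = 498.5300 / 7 = 71.2186
Σ(R_m − R̄_m)² = 283.3600  ⇒  Var(R_m) = 283.3600 / 7 = 40.4800
β = Cov / Var(R_m) = 71.2186 / 40.4800 = 1.7594
E(R) = R_f + β × MRP = 4.61% + 1.7594 × 8.82% = 20.13%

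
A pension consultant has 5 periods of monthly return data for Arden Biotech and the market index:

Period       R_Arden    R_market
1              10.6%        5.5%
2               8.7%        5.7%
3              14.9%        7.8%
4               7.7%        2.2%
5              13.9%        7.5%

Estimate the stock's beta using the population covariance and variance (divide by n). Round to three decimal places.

Mean R_i = (10.6 + 8.7 + 14.9 + 7.7 + 13.9) / 5 = 11.1600%
Mean R_m = (5.5 + 5.7 + 7.8 + 2.2 + 7.5) / 5 = 5.7400%
Σ(R_i − R̄_i)(R_m − R̄_m) = 25.0080  ⇒  Cov = 25.0080 / 5 = 5.0016
Σ(R_m − R̄_m)² = 19.9320  ⇒  Var(R_m) = 19.9320 / 5 = 3.9864
β = Cov / Var(R_m) = 5.0016 / 3.9864 = 1.2547

1.255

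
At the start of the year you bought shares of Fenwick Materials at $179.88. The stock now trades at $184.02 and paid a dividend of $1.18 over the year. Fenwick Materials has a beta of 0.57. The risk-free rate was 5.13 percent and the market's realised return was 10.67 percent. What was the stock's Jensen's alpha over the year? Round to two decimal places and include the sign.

Realised HPR = (P1 + D1 − P0) / P0 = (184.02 + 1.18 − 179.88) / 179.88 = 5.32 / 179.88 = 2.9575%
MRP = 10.67% − 5.13% = 5.54%
CAPM required = R_f + β·MRP = 5.13% + 0.57 × 5.54% = 8.2878%
α = realised − required = 2.9575% − 8.2878% = -5.33%

-5.33%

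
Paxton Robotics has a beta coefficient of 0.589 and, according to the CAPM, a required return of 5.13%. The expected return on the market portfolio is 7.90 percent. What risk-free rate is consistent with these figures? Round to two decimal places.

E(R) = R_f + β(E(R_m) − R_f) = R_f(1 − β) + β·E(R_m)
5.13% = R_f × (1 − 0.589) + 0.589 × 7.90%
5.13% = R_f × 0.411 + 4.65310%
R_f = (5.13% − 4.65310%) / 0.411 = 1.16%

1.16%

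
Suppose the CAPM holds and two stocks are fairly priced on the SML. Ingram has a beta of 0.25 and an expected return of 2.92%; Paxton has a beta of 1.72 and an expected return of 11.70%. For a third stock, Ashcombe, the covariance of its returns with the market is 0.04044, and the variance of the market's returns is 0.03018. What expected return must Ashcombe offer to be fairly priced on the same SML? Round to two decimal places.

9.43%

MRP = (11.70% − 2.92%) / (1.72 − 0.25) = 5.9728%
R_f = 2.92% − 0.25 × 5.9728% = 1.4268%
β_Ashcombe = Cov / Var(R_m) = 0.04044 / 0.03018 = 1.3400
E(R_Ashcombe) = R_f + β × MRP = 1.4268% + 1.3400 × 5.9728% = 9.43%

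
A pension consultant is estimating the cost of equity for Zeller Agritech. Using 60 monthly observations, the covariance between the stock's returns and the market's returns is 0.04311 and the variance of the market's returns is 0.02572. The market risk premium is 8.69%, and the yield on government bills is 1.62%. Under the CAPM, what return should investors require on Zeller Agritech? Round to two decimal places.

β = Cov(R_i, R_m) / Var(R_m) = 0.04311 / 0.02572 = 1.6761
E(R) = R_f + β × MRP = 1.62% + 1.6761 × 8.69% = 16.19%

16.19%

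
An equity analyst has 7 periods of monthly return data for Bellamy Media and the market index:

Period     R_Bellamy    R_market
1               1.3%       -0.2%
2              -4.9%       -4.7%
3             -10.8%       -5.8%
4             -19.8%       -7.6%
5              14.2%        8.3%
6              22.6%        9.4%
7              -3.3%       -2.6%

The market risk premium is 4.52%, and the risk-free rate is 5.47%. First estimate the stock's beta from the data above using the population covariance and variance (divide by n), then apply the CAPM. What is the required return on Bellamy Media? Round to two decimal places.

14.88%

Mean R_i = (1.3 − 4.9 − 10.8 − 19.8 + 14.2 + 22.6 − 3.3) / 7 = -0.1000%
Mean R_m = (-0.2 − 4.7 − 5.8 − 7.6 + 8.3 + 9.4 − 2.6) / 7 = -0.4571%
Σ(R_i − R̄_i)(R_m − R̄_m) = 574.4500  ⇒  Cov = 574.4500 / 7 = 82.0643
Σ(R_m − R̄_m)² = 276.0771  ⇒  Var(R_m) = 276.0771 / 7 = 39.4396
β = Cov / Var(R_m) = 82.0643 / 39.4396 = 2.0808
E(R) = R_f + β × MRP = 5.47% + 2.0808 × 4.52% = 14.88%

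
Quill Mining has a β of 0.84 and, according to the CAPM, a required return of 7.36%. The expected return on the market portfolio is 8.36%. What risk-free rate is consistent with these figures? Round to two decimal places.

2.11%

E(R) = R_f + β(E(R_m) − R_f) = R_f(1 − β) + β·E(R_m)
7.36% = R_f × (1 − 0.84) + 0.84 × 8.36%
7.36% = R_f × 0.16 + 7.0224%
R_f = (7.36% − 7.0224%) / 0.16 = 2.11%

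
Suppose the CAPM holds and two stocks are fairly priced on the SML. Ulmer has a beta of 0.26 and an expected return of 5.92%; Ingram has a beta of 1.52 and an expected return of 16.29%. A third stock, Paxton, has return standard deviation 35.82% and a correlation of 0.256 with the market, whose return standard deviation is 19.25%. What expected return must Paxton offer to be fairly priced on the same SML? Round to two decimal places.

MRP = (16.29% − 5.92%) / (1.52 − 0.26) = 8.2302%
R_f = 5.92% − 0.26 × 8.2302% = 3.7801%
β_Paxton = ρ·σ_i/σ_m = 0.256 × 35.82 / 19.25 = 0.4764
E(R_Paxton) = R_f + β × MRP = 3.7801% + 0.4764 × 8.2302% = 7.70%

7.70%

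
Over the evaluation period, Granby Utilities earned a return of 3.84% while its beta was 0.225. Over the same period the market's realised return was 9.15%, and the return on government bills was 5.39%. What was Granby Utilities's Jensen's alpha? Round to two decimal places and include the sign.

-2.40%

Market excess return = 9.15% − 5.39% = 3.76%
CAPM benchmark = R_f + β(R_m − R_f) = 5.39% + 0.225 × 3.76% = 6.23600%
α = actual − benchmark = 3.84% − 6.23600% = -2.40%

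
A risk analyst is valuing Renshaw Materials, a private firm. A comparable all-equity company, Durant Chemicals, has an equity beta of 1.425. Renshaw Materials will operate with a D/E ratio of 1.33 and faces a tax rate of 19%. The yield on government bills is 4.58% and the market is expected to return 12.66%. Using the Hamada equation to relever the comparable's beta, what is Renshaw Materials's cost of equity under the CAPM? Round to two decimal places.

28.50%

β_L = β_U × [1 + (1 − t)(D/E)] = 1.425 × [1 + (1 − 0.19) × 1.33]
    = 1.425 × [1 + 0.81 × 1.33] = 1.425 × 2.0773 = 2.9602
MRP = 12.66% − 4.58% = 8.08%
E(R) = R_f + β_L × MRP = 4.58% + 2.9602 × 8.08% = 28.50%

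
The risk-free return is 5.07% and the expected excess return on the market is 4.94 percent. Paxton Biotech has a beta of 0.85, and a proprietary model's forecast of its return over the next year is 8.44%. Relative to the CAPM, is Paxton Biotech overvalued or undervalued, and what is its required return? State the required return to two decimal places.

Overvalued; required return 9.27%

Required return = R_f + β·MRP = 5.07% + 0.85 × 4.94% = 9.27%
Forecast 8.44% < required 9.27% → the stock plots below the SML → overvalued.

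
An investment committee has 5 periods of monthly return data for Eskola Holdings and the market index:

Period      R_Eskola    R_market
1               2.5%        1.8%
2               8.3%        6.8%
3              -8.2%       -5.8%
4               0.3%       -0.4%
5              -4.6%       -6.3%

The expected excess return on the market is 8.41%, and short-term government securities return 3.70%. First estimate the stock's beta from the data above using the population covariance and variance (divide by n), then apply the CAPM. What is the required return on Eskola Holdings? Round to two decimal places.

Mean R_i = (2.5 + 8.3 − 8.2 + 0.3 − 4.6) / 5 = -0.3400%
Mean R_m = (1.8 + 6.8 − 5.8 − 0.4 − 6.3) / 5 = -0.7800%
Σ(R_i − R̄_i)(R_m − R̄_m) = 136.0340  ⇒  Cov = 136.0340 / 5 = 27.2068
Σ(R_m − R̄_m)² = 119.9280  ⇒  Var(R_m) = 119.9280 / 5 = 23.9856
β = Cov / Var(R_m) = 27.2068 / 23.9856 = 1.1343
E(R) = R_f + β × MRP = 3.70% + 1.1343 × 8.41% = 13.24%

13.24%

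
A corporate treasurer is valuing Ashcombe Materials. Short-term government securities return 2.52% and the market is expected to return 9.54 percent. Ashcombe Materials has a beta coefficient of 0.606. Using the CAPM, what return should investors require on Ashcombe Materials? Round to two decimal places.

6.77%

Market risk premium = E(R_m) − R_f = 9.54% − 2.52% = 7.02%
E(R) = R_f + β × MRP = 2.52% + 0.606 × 7.02% = 6.77%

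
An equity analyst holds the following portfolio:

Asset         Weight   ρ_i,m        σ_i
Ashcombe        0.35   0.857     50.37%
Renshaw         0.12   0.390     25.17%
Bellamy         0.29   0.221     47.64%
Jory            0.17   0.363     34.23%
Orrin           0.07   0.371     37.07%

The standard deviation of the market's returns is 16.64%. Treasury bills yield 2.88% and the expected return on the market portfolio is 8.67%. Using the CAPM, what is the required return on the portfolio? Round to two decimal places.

β_Ashcombe = 0.857 × 50.37% / 16.64% = 2.5942
β_Renshaw = 0.390 × 25.17% / 16.64% = 0.5899
β_Bellamy = 0.221 × 47.64% / 16.64% = 0.6327
β_Jory = 0.363 × 34.23% / 16.64% = 0.7467
β_Orrin = 0.371 × 37.07% / 16.64% = 0.8265
β_P = Σ w_i β_i = 0.35×2.5942 + 0.12×0.5899 + 0.29×0.6327 + 0.17×0.7467 + 0.07×0.8265 = 1.3470
MRP = 8.67% − 2.88% = 5.79%
E(R_P) = R_f + β_P × MRP = 2.88% + 1.3470 × 5.79% = 10.68%

10.68%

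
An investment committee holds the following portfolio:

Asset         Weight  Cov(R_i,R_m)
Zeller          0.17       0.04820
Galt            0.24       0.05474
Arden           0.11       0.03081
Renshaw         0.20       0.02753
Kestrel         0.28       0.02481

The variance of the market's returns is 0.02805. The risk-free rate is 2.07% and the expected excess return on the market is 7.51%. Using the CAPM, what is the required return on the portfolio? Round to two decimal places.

12.02%

β_Zeller = 0.04820 / 0.02805 = 1.7184
β_Galt = 0.05474 / 0.02805 = 1.9515
β_Arden = 0.03081 / 0.02805 = 1.0984
β_Renshaw = 0.02753 / 0.02805 = 0.9815
β_Kestrel = 0.02481 / 0.02805 = 0.8845
β_P = Σ w_i β_i = 0.17×1.7184 + 0.24×1.9515 + 0.11×1.0984 + 0.20×0.9815 + 0.28×0.8845 = 1.3253
E(R_P) = R_f + β_P × MRP = 2.07% + 1.3253 × 7.51% = 12.02%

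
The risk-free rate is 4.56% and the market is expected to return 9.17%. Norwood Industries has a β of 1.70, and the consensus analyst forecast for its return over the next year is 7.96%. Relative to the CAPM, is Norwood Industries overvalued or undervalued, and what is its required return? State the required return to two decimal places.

MRP = 9.17% − 4.56% = 4.61%
Required return = R_f + β·MRP = 4.56% + 1.70 × 4.61% = 12.40%
Forecast 7.96% < required 12.40% → the stock plots below the SML → overvalued.

Overvalued; required return 12.40%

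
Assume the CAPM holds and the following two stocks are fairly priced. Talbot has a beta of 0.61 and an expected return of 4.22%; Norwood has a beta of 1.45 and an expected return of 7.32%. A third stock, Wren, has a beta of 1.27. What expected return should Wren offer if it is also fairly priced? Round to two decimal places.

6.66%

MRP (SML slope) = (7.32% − 4.22%) / (1.45 − 0.61) = 3.10% / 0.84 = 3.6905%
R_f (intercept) = 4.22% − 0.61 × 3.6905% = 1.9688%
E(R_Wren) = R_f + β × MRP = 1.9688% + 1.27 × 3.6905% = 6.66%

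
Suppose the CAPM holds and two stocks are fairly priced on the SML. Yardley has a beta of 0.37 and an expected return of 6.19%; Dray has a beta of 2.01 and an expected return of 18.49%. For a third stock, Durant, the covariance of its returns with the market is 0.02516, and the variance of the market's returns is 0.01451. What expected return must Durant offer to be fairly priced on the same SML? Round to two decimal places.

MRP = (18.49% − 6.19%) / (2.01 − 0.37) = 7.5000%
R_f = 6.19% − 0.37 × 7.5000% = 3.4150%
β_Durant = Cov / Var(R_m) = 0.02516 / 0.01451 = 1.7340
E(R_Durant) = R_f + β × MRP = 3.4150% + 1.7340 × 7.5000% = 16.42%

16.42%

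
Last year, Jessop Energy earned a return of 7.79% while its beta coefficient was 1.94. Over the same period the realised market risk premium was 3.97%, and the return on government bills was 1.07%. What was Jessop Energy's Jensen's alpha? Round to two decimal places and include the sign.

CAPM benchmark = R_f + β(R_m − R_f) = 1.07% + 1.94 × 3.97% = 8.7718%
α = actual − benchmark = 7.79% − 8.7718% = -0.98%

-0.98%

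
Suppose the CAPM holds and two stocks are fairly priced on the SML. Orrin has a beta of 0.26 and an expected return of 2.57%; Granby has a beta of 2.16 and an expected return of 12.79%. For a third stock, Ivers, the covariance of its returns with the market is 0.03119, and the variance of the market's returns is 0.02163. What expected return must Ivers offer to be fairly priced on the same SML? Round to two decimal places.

8.93%

MRP = (12.79% − 2.57%) / (2.16 − 0.26) = 5.3789%
R_f = 2.57% − 0.26 × 5.3789% = 1.1715%
β_Ivers = Cov / Var(R_m) = 0.03119 / 0.02163 = 1.4420
E(R_Ivers) = R_f + β × MRP = 1.1715% + 1.4420 × 5.3789% = 8.93%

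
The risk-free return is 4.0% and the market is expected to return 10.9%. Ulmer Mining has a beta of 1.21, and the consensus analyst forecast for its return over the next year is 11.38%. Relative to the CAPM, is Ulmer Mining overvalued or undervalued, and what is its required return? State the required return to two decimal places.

MRP = 10.9% − 4.0% = 6.90%
Required return = R_f + β·MRP = 4.0% + 1.21 × 6.9% = 12.35%
Forecast 11.38% < required 12.35% → the stock plots below the SML → overvalued.

Overvalued; required return 12.35%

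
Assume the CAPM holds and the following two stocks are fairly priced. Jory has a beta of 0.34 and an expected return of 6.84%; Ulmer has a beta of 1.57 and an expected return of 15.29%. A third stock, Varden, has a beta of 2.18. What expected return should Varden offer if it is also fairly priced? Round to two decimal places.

MRP (SML slope) = (15.29% − 6.84%) / (1.57 − 0.34) = 8.45% / 1.23 = 6.8699%
R_f (intercept) = 6.84% − 0.34 × 6.8699% = 4.5042%
E(R_Varden) = R_f + β × MRP = 4.5042% + 2.18 × 6.8699% = 19.48%

19.48%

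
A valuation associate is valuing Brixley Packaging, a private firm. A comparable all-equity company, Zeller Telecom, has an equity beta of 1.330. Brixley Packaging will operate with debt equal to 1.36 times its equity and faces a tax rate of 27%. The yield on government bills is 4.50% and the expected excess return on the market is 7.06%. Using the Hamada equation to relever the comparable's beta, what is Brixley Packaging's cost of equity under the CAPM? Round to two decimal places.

23.21%

β_L = β_U × [1 + (1 − t)(D/E)] = 1.330 × [1 + (1 − 0.27) × 1.36]
    = 1.330 × [1 + 0.73 × 1.36] = 1.330 × 1.9928 = 2.6504
E(R) = R_f + β_L × MRP = 4.50% + 2.6504 × 7.06% = 23.21%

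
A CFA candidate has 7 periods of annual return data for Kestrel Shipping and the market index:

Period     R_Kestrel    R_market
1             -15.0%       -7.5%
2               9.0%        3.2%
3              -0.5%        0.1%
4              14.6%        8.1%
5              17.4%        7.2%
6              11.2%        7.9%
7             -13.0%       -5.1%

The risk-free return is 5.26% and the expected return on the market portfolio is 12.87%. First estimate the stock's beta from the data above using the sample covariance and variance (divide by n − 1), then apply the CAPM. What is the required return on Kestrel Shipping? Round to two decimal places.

20.57%

Mean R_i = (-15.0 + 9.0 − 0.5 + 14.6 + 17.4 + 11.2 − 13.0) / 7 = 3.3857%
Mean R_m = (-7.5 + 3.2 + 0.1 + 8.1 + 7.2 + 7.9 − 5.1) / 7 = 1.9857%
Σ(R_i − R̄_i)(R_m − R̄_m) = 492.5086  ⇒  Cov = 492.5086 / 6 = 82.0848
Σ(R_m − R̄_m)² = 244.7686  ⇒  Var(R_m) = 244.7686 / 6 = 40.7948
β = Cov / Var(R_m) = 82.0848 / 40.7948 = 2.0121
MRP = 12.87% − 5.26% = 7.61%
E(R) = R_f + β × MRP = 5.26% + 2.0121 × 7.61% = 20.57%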